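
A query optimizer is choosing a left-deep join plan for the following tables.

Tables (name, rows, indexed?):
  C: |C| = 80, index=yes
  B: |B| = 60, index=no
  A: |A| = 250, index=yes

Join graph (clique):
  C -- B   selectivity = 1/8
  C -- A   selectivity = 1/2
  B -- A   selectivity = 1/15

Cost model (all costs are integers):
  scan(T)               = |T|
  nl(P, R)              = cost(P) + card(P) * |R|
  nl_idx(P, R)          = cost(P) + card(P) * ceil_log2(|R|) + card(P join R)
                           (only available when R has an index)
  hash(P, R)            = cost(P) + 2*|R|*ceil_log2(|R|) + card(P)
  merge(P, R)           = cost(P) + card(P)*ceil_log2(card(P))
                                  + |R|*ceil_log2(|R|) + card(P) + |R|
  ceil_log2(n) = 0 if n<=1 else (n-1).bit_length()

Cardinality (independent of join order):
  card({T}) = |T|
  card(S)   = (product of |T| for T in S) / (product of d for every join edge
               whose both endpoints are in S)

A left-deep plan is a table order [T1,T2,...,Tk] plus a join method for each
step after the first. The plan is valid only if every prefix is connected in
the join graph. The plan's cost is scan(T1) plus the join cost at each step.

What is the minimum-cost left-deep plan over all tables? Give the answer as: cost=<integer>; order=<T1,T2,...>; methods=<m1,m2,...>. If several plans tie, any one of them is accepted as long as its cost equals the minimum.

cost=3340; order=A,B,C; methods=hash,hash

Selinger DP (subsets sized 1..n):
  {C}: scan cost=80, card=80
  {B}: scan cost=60, card=60
  {A}: scan cost=250, card=250
  {BC}: card=600; try (B,hash)→880, (C,nl_idx)→1080, (C,merge)→1120, (B,merge)→1140, (C,hash)→1240, (C,nl)→4860 …(+1); best=880 via (B,hash)
  {AC}: card=10000; try (C,hash)→1620, (A,merge)→2970, (C,merge)→3140, (A,hash)→4160, (A,nl_idx)→10720, (C,nl_idx)→12000 …(+2); best=1620 via (C,hash)
  {AB}: card=1000; try (B,hash)→1220, (A,nl_idx)→1540, (A,merge)→2730, (B,merge)→2920, (A,hash)→4120, (A,nl)→15060 …(+1); best=1220 via (B,hash)
  {ABC}: card=5000; try (C,hash)→3340, (A,hash)→5480, (A,merge)→9730, (A,nl_idx)→10680, (B,hash)→12340, (C,merge)→12860 …(+5); best=3340 via (C,hash)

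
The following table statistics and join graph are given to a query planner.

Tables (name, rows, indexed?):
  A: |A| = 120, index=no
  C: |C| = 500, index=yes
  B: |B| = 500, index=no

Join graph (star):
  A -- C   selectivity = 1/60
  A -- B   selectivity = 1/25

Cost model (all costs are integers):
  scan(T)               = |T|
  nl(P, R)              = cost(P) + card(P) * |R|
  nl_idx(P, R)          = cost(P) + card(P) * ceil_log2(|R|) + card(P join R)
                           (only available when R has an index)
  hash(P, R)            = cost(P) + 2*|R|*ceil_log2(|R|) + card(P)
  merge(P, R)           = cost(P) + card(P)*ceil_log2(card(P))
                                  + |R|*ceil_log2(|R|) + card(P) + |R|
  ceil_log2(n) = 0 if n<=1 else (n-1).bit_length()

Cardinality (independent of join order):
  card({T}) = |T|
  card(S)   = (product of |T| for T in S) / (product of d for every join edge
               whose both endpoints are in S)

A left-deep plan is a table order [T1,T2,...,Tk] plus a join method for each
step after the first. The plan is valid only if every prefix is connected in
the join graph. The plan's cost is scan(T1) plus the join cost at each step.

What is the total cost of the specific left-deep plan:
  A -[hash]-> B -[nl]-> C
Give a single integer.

step 1: scan A: cost=120, card=120
step 2: join B via hash
    card(P join B) = 120*500/(25) = 2400
    cost = 120 + 2*500*9 + 120 = 9240
step 3: join C via nl
    card(P join C) = 2400*500/(60) = 20000
    cost = 9240 + 2400*500 = 1209240

1209240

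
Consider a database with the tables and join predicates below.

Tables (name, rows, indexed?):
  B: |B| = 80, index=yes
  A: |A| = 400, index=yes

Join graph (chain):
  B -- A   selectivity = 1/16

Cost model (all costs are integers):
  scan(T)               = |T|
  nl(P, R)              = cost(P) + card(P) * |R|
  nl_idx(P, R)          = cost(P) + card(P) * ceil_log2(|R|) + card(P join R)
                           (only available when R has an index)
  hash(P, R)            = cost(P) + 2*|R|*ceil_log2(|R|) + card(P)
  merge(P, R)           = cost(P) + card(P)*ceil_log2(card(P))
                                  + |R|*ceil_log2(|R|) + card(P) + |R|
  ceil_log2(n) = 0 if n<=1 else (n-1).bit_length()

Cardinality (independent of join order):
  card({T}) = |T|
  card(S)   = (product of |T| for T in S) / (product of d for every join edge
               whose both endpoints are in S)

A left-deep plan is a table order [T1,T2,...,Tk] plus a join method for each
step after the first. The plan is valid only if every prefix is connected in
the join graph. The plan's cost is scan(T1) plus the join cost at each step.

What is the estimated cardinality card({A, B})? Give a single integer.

2000

Tables in S: A(400), B(80)
Edges inside S: B-A(d=16)
numerator = 400 * 80 = 32000
denominator = 16 = 16
card(S) = 32000 / 16 = 2000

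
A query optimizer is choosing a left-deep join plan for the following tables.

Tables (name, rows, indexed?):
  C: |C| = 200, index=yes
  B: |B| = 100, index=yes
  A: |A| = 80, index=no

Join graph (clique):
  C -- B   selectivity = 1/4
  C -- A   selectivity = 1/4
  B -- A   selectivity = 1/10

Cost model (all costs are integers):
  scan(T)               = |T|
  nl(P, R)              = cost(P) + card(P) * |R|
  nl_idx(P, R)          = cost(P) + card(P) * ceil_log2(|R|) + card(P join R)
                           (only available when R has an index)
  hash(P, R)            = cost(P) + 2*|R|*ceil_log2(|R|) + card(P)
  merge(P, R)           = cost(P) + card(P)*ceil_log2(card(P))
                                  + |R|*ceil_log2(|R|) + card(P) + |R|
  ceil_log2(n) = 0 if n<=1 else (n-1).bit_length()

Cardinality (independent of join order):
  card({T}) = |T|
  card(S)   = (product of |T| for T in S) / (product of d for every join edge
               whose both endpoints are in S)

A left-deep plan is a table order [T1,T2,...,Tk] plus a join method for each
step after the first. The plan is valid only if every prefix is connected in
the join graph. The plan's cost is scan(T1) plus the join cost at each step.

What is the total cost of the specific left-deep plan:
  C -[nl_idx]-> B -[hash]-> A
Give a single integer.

12720

step 1: scan C: cost=200, card=200
step 2: join B via nl_idx
    card(P join B) = 200*100/(4) = 5000
    cost = 200 + 200*7 + 5000 = 6600
step 3: join A via hash
    card(P join A) = 5000*80/(4*10) = 10000
    cost = 6600 + 2*80*7 + 5000 = 12720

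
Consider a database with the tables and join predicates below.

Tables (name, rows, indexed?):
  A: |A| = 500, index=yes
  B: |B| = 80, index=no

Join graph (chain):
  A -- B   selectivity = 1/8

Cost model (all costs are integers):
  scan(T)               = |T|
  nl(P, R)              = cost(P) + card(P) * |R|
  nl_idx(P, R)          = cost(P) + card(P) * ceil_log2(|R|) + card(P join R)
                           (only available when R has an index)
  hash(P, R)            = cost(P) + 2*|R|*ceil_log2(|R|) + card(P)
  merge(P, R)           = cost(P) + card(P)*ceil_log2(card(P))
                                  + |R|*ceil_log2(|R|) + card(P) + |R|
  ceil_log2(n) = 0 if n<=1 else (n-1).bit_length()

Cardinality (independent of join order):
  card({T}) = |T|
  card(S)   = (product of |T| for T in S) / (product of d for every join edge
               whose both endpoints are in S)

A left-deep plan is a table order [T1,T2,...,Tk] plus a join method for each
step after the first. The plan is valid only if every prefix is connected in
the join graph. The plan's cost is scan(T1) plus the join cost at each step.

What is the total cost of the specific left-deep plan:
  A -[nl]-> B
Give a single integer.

step 1: scan A: cost=500, card=500
step 2: join B via nl
    card(P join B) = 500*80/(8) = 5000
    cost = 500 + 500*80 = 40500

40500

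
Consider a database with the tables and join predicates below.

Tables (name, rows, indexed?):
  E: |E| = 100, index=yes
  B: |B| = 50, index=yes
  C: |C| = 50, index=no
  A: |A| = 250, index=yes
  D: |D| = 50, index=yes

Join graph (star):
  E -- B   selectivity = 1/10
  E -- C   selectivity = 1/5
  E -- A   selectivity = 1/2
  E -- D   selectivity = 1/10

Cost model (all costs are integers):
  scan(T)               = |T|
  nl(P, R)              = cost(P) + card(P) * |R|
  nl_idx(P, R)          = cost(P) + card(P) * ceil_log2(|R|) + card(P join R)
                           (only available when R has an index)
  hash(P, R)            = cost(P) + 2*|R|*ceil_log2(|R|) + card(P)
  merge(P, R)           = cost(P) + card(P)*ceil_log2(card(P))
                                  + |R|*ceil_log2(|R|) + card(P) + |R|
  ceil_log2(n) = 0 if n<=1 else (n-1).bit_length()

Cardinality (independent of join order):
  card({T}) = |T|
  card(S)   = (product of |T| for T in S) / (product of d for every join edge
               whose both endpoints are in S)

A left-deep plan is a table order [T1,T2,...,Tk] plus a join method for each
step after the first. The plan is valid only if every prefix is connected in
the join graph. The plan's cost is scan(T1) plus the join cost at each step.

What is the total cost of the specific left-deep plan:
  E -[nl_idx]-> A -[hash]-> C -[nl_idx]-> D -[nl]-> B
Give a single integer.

32651500

step 1: scan E: cost=100, card=100
step 2: join A via nl_idx
    card(P join A) = 100*250/(2) = 12500
    cost = 100 + 100*8 + 12500 = 13400
step 3: join C via hash
    card(P join C) = 12500*50/(5) = 125000
    cost = 13400 + 2*50*6 + 12500 = 26500
step 4: join D via nl_idx
    card(P join D) = 125000*50/(10) = 625000
    cost = 26500 + 125000*6 + 625000 = 1401500
step 5: join B via nl
    card(P join B) = 625000*50/(10) = 3125000
    cost = 1401500 + 625000*50 = 32651500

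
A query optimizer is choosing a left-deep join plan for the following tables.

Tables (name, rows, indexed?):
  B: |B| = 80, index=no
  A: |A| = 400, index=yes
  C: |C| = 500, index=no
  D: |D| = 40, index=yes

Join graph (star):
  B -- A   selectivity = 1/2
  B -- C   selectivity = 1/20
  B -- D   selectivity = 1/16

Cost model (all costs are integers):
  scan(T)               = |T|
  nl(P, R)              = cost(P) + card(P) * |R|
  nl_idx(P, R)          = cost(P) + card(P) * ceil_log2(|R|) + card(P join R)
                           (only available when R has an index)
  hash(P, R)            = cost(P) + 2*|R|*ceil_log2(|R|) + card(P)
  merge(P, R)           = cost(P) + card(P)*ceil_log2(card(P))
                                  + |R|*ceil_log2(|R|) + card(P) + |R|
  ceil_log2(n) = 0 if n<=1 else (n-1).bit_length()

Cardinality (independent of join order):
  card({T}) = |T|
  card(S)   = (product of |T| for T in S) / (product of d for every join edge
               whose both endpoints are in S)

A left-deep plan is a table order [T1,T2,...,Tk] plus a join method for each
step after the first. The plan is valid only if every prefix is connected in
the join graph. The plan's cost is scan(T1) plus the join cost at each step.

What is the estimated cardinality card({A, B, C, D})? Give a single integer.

1000000

Tables in S: A(400), B(80), C(500), D(40)
Edges inside S: B-A(d=2), B-C(d=20), B-D(d=16)
numerator = 400 * 80 * 500 * 40 = 640000000
denominator = 2 * 20 * 16 = 640
card(S) = 640000000 / 640 = 1000000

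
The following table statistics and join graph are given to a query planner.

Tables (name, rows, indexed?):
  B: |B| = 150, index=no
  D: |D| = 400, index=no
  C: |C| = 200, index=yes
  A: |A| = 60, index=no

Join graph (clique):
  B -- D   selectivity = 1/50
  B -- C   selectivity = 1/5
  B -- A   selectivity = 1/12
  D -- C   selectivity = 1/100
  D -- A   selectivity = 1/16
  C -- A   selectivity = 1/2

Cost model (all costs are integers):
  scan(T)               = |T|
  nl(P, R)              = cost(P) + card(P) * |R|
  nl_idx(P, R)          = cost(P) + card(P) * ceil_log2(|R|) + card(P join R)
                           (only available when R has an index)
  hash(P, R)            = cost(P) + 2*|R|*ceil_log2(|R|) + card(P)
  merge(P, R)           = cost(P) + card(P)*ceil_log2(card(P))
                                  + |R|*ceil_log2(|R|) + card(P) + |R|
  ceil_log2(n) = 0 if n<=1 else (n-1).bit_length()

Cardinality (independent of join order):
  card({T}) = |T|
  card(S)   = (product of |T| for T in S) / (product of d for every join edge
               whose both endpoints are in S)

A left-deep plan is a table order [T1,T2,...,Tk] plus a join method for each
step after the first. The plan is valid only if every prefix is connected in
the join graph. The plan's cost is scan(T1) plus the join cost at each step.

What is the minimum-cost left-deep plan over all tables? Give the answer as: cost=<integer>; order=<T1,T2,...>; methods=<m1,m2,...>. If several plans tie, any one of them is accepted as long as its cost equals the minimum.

Selinger DP (subsets sized 1..n):
  {B}: scan cost=150, card=150
  {D}: scan cost=400, card=400
  {C}: scan cost=200, card=200
  {A}: scan cost=60, card=60
  {BD}: card=1200; try (B,hash)→3200, (D,merge)→5500, (B,merge)→5750, (D,hash)→7500, (D,nl)→60150, (B,nl)→60400; best=3200 via (B,hash)
  {BC}: card=6000; try (B,hash)→2800, (C,merge)→3300, (B,merge)→3350, (C,hash)→3500, (C,nl_idx)→7350, (C,nl)→30150 …(+1); best=2800 via (B,hash)
  {AB}: card=750; try (A,hash)→1020, (B,merge)→1830, (A,merge)→1920, (B,hash)→2520, (B,nl)→9060, (A,nl)→9150; best=1020 via (A,hash)
  {CD}: card=800; try (C,hash)→4000, (C,nl_idx)→4400, (D,merge)→6000, (C,merge)→6200, (D,hash)→7600, (D,nl)→80200 …(+1); best=4000 via (C,hash)
  {AD}: card=1500; try (A,hash)→1520, (D,merge)→4480, (A,merge)→4820, (D,hash)→7320, (D,nl)→24060, (A,nl)→24400; best=1520 via (A,hash)
  {AC}: card=6000; try (A,hash)→1120, (C,merge)→2280, (A,merge)→2420, (C,hash)→3320, (C,nl_idx)→6540, (C,nl)→12060 …(+1); best=1120 via (A,hash)
  {BCD}: card=480; try (B,hash)→7200, (C,hash)→7600, (C,nl_idx)→13280, (B,merge)→14150, (D,hash)→16000, (C,merge)→19400 …(+4); best=7200 via (B,hash)
  {ABD}: card=375; try (A,hash)→5120, (B,hash)→5420, (D,hash)→8970, (D,merge)→13270, (A,merge)→18020, (B,merge)→20870 …(+3); best=5120 via (A,hash)
  {ABC}: card=15000; try (C,hash)→4970, (B,hash)→9520, (A,hash)→9520, (C,merge)→11070, (C,nl_idx)→22020, (B,merge)→86470 …(+4); best=4970 via (C,hash)
  {ACD}: card=1500; try (A,hash)→5520, (C,hash)→6220, (A,merge)→13220, (D,hash)→14320, (C,nl_idx)→15020, (C,merge)→21320 …(+4); best=5520 via (A,hash)
  {ABCD}: card=75; try (C,nl_idx)→8195, (A,hash)→8400, (C,hash)→8695, (B,hash)→9420, (C,merge)→10670, (A,merge)→12420 …(+7); best=8195 via (C,nl_idx)

cost=8195; order=D,B,A,C; methods=hash,hash,nl_idx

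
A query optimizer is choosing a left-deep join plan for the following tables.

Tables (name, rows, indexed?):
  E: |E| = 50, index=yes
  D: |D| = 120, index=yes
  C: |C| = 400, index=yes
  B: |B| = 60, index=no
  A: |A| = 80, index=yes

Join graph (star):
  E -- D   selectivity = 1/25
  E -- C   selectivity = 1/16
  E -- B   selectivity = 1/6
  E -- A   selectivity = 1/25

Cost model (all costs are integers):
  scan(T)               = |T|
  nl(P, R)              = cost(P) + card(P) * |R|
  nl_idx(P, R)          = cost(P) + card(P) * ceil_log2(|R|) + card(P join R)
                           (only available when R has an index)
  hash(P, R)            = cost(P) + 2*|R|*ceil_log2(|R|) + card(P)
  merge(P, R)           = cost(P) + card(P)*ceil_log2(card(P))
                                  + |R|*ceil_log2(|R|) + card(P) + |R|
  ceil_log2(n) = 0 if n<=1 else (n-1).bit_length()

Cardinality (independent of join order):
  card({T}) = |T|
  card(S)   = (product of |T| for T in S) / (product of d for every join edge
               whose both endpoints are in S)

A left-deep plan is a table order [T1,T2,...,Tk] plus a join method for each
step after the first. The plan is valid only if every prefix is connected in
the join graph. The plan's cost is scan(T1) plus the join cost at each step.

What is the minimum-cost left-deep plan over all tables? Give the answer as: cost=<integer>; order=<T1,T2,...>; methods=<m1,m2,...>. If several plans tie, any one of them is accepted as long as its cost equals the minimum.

Selinger DP (subsets sized 1..n):
  {E}: scan cost=50, card=50
  {D}: scan cost=120, card=120
  {C}: scan cost=400, card=400
  {B}: scan cost=60, card=60
  {A}: scan cost=80, card=80
  {DE}: card=240; try (D,nl_idx)→640, (E,hash)→840, (E,nl_idx)→1080, (D,merge)→1360, (E,merge)→1430, (D,hash)→1780 …(+2); best=640 via (D,nl_idx)
  {CE}: card=1250; try (E,hash)→1400, (C,nl_idx)→1750, (E,nl_idx)→4050, (C,merge)→4400, (E,merge)→4750, (C,hash)→7300 …(+2); best=1400 via (E,hash)
  {BE}: card=500; try (E,hash)→720, (B,hash)→820, (B,merge)→820, (E,merge)→830, (E,nl_idx)→920, (B,nl)→3050 …(+1); best=720 via (E,hash)
  {AE}: card=160; try (A,nl_idx)→560, (E,nl_idx)→720, (E,hash)→760, (A,merge)→1040, (E,merge)→1070, (A,hash)→1220 …(+2); best=560 via (A,nl_idx)
  {CDE}: card=6000; try (D,hash)→4330, (C,merge)→6800, (C,hash)→8080, (C,nl_idx)→8800, (D,nl_idx)→16150, (D,merge)→17360 …(+2); best=4330 via (D,hash)
  {BDE}: card=2400; try (B,hash)→1600, (D,hash)→2900, (B,merge)→3220, (D,nl_idx)→6620, (D,merge)→6680, (B,nl)→15040 …(+1); best=1600 via (B,hash)
  {ADE}: card=768; try (A,hash)→2000, (D,hash)→2400, (D,nl_idx)→2448, (D,merge)→2960, (A,nl_idx)→3088, (A,merge)→3440 …(+2); best=2000 via (A,hash)
  {BCE}: card=12500; try (B,hash)→3370, (C,hash)→8420, (C,merge)→9720, (B,merge)→16820, (C,nl_idx)→17720, (B,nl)→76400 …(+1); best=3370 via (B,hash)
  {ACE}: card=4000; try (A,hash)→3770, (C,merge)→6000, (C,nl_idx)→6000, (C,hash)→7920, (A,nl_idx)→14150, (A,merge)→17040 …(+2); best=3770 via (A,hash)
  {ABE}: card=1600; try (B,hash)→1440, (A,hash)→2340, (B,merge)→2420, (A,nl_idx)→5820, (A,merge)→6360, (B,nl)→10160 …(+1); best=1440 via (B,hash)
  {BCDE}: card=60000; try (B,hash)→11050, (C,hash)→11200, (D,hash)→17550, (C,merge)→36800, (C,nl_idx)→83200, (B,merge)→88750 …(+5); best=11050 via (B,hash)
  {ACDE}: card=19200; try (D,hash)→9450, (C,hash)→9968, (A,hash)→11450, (C,merge)→14448, (C,nl_idx)→28112, (D,nl_idx)→50970 …(+6); best=9450 via (D,hash)
  {ABDE}: card=7680; try (B,hash)→3488, (D,hash)→4720, (A,hash)→5120, (B,merge)→10868, (D,nl_idx)→20320, (D,merge)→21600 …(+5); best=3488 via (B,hash)
  {ABCE}: card=40000; try (B,hash)→8490, (C,hash)→10240, (A,hash)→16990, (C,merge)→24640, (C,nl_idx)→55840, (B,merge)→56190 …(+5); best=8490 via (B,hash)
  {ABCDE}: card=192000; try (C,hash)→18368, (B,hash)→29370, (D,hash)→50170, (A,hash)→72170, (C,merge)→115008, (C,nl_idx)→264608 …(+9); best=18368 via (C,hash)

cost=18368; order=E,D,A,B,C; methods=nl_idx,hash,hash,hash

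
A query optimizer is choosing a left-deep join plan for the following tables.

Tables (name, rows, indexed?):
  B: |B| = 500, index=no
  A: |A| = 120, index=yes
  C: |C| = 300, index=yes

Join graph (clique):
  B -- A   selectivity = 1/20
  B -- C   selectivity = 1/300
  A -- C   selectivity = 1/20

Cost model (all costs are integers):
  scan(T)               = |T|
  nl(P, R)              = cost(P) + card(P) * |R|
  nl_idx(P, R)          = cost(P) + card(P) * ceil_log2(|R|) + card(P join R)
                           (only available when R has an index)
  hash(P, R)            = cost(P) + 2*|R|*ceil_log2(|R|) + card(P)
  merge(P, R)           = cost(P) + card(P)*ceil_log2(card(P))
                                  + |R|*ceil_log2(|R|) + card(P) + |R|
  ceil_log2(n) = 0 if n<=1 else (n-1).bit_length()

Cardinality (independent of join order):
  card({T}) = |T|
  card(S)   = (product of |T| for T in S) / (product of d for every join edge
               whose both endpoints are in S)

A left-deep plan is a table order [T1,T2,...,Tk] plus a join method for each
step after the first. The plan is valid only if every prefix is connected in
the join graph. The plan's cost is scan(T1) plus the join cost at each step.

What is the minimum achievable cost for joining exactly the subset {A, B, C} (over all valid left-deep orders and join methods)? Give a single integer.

7680

Selinger DP over subsets of {A,B,C}:
  {B}: scan cost=500, card=500
  {A}: scan cost=120, card=120
  {C}: scan cost=300, card=300
  {AB}: card=3000; try (A,hash)→2680, (B,merge)→6080, (A,merge)→6460, (A,nl_idx)→7000, (B,hash)→9240, (B,nl)→60120 …(+1); best=2680 via (A,hash)
  {BC}: card=500; try (C,nl_idx)→5500, (C,hash)→6400, (B,merge)→8300, (C,merge)→8500, (B,hash)→9600, (B,nl)→150300 …(+1); best=5500 via (C,nl_idx)
  {AC}: card=1800; try (A,hash)→2280, (C,nl_idx)→3000, (C,merge)→4080, (A,nl_idx)→4200, (A,merge)→4260, (C,hash)→5640 …(+2); best=2280 via (A,hash)
  {ABC}: card=150; try (A,hash)→7680, (A,nl_idx)→9150, (C,hash)→11080, (A,merge)→11460, (B,hash)→13080, (B,merge)→28880 …(+5); best=7680 via (A,hash)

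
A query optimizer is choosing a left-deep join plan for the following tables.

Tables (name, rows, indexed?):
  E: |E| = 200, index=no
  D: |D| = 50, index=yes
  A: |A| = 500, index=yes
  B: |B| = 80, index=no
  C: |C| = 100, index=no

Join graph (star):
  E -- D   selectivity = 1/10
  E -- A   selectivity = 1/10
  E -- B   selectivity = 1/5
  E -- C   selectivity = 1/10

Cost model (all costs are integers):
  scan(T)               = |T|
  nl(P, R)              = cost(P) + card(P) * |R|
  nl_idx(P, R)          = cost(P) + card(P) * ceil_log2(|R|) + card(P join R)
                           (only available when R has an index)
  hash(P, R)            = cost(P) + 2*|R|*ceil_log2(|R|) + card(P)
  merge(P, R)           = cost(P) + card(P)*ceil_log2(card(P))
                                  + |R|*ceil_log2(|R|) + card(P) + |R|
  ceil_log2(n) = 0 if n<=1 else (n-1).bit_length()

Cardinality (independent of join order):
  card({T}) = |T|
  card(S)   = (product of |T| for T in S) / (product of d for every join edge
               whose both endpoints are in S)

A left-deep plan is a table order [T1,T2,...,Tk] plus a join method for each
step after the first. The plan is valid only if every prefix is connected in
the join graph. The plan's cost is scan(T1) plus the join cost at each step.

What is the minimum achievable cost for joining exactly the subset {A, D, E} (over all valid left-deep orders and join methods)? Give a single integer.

11000

Selinger DP over subsets of {A,D,E}:
  {E}: scan cost=200, card=200
  {D}: scan cost=50, card=50
  {A}: scan cost=500, card=500
  {DE}: card=1000; try (D,hash)→1000, (E,merge)→2200, (D,merge)→2350, (D,nl_idx)→2400, (E,hash)→3300, (E,nl)→10050 …(+1); best=1000 via (D,hash)
  {AE}: card=10000; try (E,hash)→4200, (A,merge)→7000, (E,merge)→7300, (A,hash)→9400, (A,nl_idx)→12000, (A,nl)→100200 …(+1); best=4200 via (E,hash)
  {ADE}: card=50000; try (A,hash)→11000, (D,hash)→14800, (A,merge)→17000, (A,nl_idx)→60000, (D,nl_idx)→114200, (D,merge)→154550 …(+2); best=11000 via (A,hash)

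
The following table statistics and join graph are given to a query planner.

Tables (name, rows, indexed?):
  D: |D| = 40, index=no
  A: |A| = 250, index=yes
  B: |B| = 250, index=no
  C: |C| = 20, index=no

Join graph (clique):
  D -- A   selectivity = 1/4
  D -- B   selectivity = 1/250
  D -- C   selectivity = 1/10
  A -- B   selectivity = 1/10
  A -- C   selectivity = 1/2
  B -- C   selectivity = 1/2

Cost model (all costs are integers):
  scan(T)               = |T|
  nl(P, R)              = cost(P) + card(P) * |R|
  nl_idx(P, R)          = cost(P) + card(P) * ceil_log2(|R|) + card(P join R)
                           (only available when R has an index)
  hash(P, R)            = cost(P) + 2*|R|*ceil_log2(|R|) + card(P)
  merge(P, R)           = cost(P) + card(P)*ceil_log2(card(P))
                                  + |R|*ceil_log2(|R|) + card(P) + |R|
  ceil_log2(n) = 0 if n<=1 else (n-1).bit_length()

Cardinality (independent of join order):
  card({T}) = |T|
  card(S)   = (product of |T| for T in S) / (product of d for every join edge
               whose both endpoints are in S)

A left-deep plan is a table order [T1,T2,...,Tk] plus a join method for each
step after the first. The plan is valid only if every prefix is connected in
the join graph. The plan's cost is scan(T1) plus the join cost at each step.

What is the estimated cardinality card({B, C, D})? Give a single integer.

Tables in S: B(250), C(20), D(40)
Edges inside S: D-B(d=250), D-C(d=10), B-C(d=2)
numerator = 250 * 20 * 40 = 200000
denominator = 250 * 10 * 2 = 5000
card(S) = 200000 / 5000 = 40

40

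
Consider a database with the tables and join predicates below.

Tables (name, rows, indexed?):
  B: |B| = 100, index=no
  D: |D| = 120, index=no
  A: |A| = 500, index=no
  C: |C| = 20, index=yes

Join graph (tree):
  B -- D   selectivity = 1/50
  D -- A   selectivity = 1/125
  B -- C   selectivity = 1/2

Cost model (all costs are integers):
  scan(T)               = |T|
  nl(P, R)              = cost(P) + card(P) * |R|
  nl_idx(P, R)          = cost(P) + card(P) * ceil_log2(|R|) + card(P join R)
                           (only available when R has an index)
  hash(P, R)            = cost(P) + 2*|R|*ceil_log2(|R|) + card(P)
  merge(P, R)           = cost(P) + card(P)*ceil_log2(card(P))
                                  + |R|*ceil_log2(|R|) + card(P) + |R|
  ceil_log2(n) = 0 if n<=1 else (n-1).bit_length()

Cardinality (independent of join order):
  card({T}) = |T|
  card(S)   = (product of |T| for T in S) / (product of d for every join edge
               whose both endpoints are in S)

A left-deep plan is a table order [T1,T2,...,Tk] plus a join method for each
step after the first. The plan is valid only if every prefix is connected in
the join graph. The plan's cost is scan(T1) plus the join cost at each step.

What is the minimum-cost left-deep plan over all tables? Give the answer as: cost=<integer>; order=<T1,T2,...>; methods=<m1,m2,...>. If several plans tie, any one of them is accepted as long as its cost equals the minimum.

Selinger DP (subsets sized 1..n):
  {B}: scan cost=100, card=100
  {D}: scan cost=120, card=120
  {A}: scan cost=500, card=500
  {C}: scan cost=20, card=20
  {BD}: card=240; try (B,hash)→1640, (D,merge)→1860, (D,hash)→1880, (B,merge)→1880, (D,nl)→12100, (B,nl)→12120; best=1640 via (B,hash)
  {BC}: card=1000; try (C,hash)→400, (B,merge)→940, (C,merge)→1020, (B,hash)→1440, (C,nl_idx)→1600, (B,nl)→2020 …(+1); best=400 via (C,hash)
  {AD}: card=480; try (D,hash)→2680, (A,merge)→6080, (D,merge)→6460, (A,hash)→9240, (A,nl)→60120, (D,nl)→60500; best=2680 via (D,hash)
  {ABD}: card=960; try (B,hash)→4560, (B,merge)→8280, (A,merge)→8800, (A,hash)→10880, (B,nl)→50680, (A,nl)→121640; best=4560 via (B,hash)
  {BCD}: card=2400; try (C,hash)→2080, (D,hash)→3080, (C,merge)→3920, (C,nl_idx)→5240, (C,nl)→6440, (D,merge)→12360 …(+1); best=2080 via (C,hash)
  {ABCD}: card=9600; try (C,hash)→5720, (A,hash)→13480, (C,merge)→15240, (C,nl_idx)→18960, (C,nl)→23760, (A,merge)→38280 …(+1); best=5720 via (C,hash)

cost=5720; order=A,D,B,C; methods=hash,hash,hash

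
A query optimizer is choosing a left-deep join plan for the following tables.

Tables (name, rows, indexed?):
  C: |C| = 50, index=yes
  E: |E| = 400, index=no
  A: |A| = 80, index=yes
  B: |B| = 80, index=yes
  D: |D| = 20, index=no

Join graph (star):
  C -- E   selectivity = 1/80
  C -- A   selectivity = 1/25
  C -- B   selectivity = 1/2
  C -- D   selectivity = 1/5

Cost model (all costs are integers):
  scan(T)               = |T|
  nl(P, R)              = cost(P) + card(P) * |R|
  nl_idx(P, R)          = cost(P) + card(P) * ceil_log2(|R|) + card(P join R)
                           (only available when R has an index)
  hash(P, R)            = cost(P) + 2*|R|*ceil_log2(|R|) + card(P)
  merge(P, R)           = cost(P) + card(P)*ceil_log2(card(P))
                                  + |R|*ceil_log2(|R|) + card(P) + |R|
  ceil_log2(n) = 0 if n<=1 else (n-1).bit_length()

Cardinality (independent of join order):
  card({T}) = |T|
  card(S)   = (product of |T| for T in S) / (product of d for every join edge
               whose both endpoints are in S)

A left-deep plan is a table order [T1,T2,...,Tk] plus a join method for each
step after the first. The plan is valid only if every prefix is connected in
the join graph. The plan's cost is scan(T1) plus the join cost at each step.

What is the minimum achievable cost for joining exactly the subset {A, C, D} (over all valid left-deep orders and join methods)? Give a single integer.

Selinger DP over subsets of {A,C,D}:
  {C}: scan cost=50, card=50
  {A}: scan cost=80, card=80
  {D}: scan cost=20, card=20
  {AC}: card=160; try (A,nl_idx)→560, (C,nl_idx)→720, (C,hash)→760, (A,merge)→1040, (C,merge)→1070, (A,hash)→1220 …(+2); best=560 via (A,nl_idx)
  {CD}: card=200; try (D,hash)→300, (C,nl_idx)→340, (C,merge)→490, (D,merge)→520, (C,hash)→640, (C,nl)→1020 …(+1); best=300 via (D,hash)
  {ACD}: card=640; try (D,hash)→920, (A,hash)→1620, (D,merge)→2120, (A,nl_idx)→2340, (A,merge)→2740, (D,nl)→3760 …(+1); best=920 via (D,hash)

920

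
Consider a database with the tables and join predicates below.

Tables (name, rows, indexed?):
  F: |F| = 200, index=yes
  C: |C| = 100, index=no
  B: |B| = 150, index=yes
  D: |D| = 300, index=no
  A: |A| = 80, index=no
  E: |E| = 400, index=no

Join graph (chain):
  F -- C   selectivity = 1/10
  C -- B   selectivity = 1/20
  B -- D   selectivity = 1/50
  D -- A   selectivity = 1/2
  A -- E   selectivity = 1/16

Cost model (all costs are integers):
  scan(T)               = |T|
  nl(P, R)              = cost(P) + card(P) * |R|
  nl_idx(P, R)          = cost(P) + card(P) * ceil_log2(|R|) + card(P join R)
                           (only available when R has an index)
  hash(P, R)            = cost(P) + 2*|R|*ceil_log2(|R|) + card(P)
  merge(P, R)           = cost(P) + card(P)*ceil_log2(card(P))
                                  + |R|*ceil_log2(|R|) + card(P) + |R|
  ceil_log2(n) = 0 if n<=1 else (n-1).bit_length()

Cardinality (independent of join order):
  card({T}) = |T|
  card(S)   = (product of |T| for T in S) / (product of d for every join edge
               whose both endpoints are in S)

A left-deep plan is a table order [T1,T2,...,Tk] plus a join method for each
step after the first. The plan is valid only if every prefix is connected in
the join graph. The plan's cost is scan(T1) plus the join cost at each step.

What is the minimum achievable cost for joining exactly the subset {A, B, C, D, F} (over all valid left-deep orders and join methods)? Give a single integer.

104120

Selinger DP over subsets of {A,B,C,D,F}:
  {F}: scan cost=200, card=200
  {C}: scan cost=100, card=100
  {B}: scan cost=150, card=150
  {D}: scan cost=300, card=300
  {A}: scan cost=80, card=80
  {CF}: card=2000; try (C,hash)→1800, (F,merge)→2700, (C,merge)→2800, (F,nl_idx)→2900, (F,hash)→3400, (F,nl)→20100 …(+1); best=1800 via (C,hash)
  {BC}: card=750; try (B,nl_idx)→1650, (C,hash)→1700, (B,merge)→2250, (C,merge)→2300, (B,hash)→2600, (B,nl)→15100 …(+1); best=1650 via (B,nl_idx)
  {BD}: card=900; try (B,hash)→3000, (B,nl_idx)→3600, (D,merge)→4500, (B,merge)→4650, (D,hash)→5700, (D,nl)→45150 …(+1); best=3000 via (B,hash)
  {AD}: card=12000; try (A,hash)→1720, (D,merge)→3720, (A,merge)→3940, (D,hash)→5560, (D,nl)→24080, (A,nl)→24300; best=1720 via (A,hash)
  {BCF}: card=15000; try (F,hash)→5600, (B,hash)→6200, (F,merge)→11700, (F,nl_idx)→22650, (B,merge)→27150, (B,nl_idx)→32800 …(+2); best=5600 via (F,hash)
  {BCD}: card=4500; try (C,hash)→5300, (D,hash)→7800, (D,merge)→12900, (C,merge)→13700, (C,nl)→93000, (D,nl)→226650; best=5300 via (C,hash)
  {ABD}: card=36000; try (A,hash)→5020, (A,merge)→13540, (B,hash)→16120, (A,nl)→75000, (B,nl_idx)→133720, (B,merge)→183070 …(+1); best=5020 via (A,hash)
  {BCDF}: card=90000; try (F,hash)→13000, (D,hash)→26000, (F,merge)→70100, (F,nl_idx)→131300, (D,merge)→233600, (F,nl)→905300 …(+1); best=13000 via (F,hash)
  {ABCD}: card=180000; try (A,hash)→10920, (C,hash)→42420, (A,merge)→68940, (A,nl)→365300, (C,merge)→617820, (C,nl)→3605020; best=10920 via (A,hash)
  {ABCDF}: card=3600000; try (A,hash)→104120, (F,hash)→194120, (A,merge)→1633640, (F,merge)→3432720, (F,nl_idx)→5050920, (A,nl)→7213000 …(+1); best=104120 via (A,hash)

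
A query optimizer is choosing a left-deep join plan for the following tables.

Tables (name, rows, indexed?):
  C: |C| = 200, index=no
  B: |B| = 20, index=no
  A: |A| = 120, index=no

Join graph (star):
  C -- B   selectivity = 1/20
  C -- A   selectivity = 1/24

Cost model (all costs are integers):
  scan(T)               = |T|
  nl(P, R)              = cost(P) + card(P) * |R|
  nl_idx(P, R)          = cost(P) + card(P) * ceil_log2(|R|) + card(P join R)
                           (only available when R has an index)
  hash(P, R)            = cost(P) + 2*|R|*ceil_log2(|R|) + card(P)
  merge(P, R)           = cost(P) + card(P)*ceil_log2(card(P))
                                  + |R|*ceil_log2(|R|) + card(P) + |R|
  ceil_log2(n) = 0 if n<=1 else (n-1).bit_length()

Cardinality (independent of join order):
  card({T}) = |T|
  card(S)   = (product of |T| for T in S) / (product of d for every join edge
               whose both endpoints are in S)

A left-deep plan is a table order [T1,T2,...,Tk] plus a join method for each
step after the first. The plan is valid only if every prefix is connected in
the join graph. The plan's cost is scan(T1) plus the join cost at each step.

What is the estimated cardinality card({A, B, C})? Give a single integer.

Tables in S: A(120), B(20), C(200)
Edges inside S: C-B(d=20), C-A(d=24)
numerator = 120 * 20 * 200 = 480000
denominator = 20 * 24 = 480
card(S) = 480000 / 480 = 1000

1000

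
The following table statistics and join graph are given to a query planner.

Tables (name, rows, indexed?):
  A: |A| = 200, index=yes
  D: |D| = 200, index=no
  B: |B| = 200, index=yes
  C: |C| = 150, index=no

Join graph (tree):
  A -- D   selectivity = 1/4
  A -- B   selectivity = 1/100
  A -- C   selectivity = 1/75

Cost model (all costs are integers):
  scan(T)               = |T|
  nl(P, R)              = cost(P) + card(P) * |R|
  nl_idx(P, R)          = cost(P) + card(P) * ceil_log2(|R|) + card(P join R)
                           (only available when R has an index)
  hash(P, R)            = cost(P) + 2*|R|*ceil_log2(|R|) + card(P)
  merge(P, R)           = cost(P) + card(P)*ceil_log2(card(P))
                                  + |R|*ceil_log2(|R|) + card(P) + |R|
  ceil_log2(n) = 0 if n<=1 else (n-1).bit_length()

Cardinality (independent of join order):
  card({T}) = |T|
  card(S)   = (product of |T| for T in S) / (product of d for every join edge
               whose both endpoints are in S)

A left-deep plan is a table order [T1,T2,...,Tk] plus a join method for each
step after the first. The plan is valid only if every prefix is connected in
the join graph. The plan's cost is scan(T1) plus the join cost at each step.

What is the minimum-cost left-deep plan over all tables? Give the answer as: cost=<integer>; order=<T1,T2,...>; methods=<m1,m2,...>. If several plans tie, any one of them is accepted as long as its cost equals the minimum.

cost=9000; order=A,B,C,D; methods=nl_idx,hash,hash

Selinger DP (subsets sized 1..n):
  {A}: scan cost=200, card=200
  {D}: scan cost=200, card=200
  {B}: scan cost=200, card=200
  {C}: scan cost=150, card=150
  {AD}: card=10000; try (D,hash)→3600, (A,hash)→3600, (D,merge)→3800, (A,merge)→3800, (A,nl_idx)→11800, (D,nl)→40200 …(+1); best=3600 via (D,hash)
  {AB}: card=400; try (B,nl_idx)→2200, (A,nl_idx)→2200, (B,hash)→3600, (A,hash)→3600, (B,merge)→3800, (A,merge)→3800 …(+2); best=2200 via (B,nl_idx)
  {AC}: card=400; try (A,nl_idx)→1750, (C,hash)→2800, (A,merge)→3300, (C,merge)→3350, (A,hash)→3500, (A,nl)→30150 …(+1); best=1750 via (A,nl_idx)
  {ABD}: card=20000; try (D,hash)→5800, (D,merge)→8000, (B,hash)→16800, (D,nl)→82200, (B,nl_idx)→103600, (B,merge)→155400 …(+1); best=5800 via (D,hash)
  {ACD}: card=20000; try (D,hash)→5350, (D,merge)→7550, (C,hash)→16000, (D,nl)→81750, (C,merge)→154950, (C,nl)→1503600; best=5350 via (D,hash)
  {ABC}: card=800; try (C,hash)→5000, (B,hash)→5350, (B,nl_idx)→5750, (C,merge)→7550, (B,merge)→7550, (C,nl)→62200 …(+1); best=5000 via (C,hash)
  {ABCD}: card=40000; try (D,hash)→9000, (D,merge)→15600, (C,hash)→28200, (B,hash)→28550, (D,nl)→165000, (B,nl_idx)→205350 …(+4); best=9000 via (D,hash)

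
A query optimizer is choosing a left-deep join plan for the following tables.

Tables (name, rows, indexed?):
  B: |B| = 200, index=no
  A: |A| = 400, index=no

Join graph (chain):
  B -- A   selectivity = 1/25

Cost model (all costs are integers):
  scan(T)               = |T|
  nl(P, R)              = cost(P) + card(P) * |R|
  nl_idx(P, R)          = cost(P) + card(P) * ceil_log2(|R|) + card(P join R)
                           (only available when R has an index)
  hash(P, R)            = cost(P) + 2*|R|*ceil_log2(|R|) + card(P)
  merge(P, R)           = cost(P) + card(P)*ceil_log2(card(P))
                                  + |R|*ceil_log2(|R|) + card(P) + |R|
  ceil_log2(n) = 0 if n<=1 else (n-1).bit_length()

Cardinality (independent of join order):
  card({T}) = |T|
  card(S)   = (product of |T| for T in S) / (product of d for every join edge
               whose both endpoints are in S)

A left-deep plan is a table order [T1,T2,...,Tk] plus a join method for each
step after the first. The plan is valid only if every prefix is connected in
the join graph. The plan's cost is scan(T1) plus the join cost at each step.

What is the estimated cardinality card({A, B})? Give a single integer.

3200

Tables in S: A(400), B(200)
Edges inside S: B-A(d=25)
numerator = 400 * 200 = 80000
denominator = 25 = 25
card(S) = 80000 / 25 = 3200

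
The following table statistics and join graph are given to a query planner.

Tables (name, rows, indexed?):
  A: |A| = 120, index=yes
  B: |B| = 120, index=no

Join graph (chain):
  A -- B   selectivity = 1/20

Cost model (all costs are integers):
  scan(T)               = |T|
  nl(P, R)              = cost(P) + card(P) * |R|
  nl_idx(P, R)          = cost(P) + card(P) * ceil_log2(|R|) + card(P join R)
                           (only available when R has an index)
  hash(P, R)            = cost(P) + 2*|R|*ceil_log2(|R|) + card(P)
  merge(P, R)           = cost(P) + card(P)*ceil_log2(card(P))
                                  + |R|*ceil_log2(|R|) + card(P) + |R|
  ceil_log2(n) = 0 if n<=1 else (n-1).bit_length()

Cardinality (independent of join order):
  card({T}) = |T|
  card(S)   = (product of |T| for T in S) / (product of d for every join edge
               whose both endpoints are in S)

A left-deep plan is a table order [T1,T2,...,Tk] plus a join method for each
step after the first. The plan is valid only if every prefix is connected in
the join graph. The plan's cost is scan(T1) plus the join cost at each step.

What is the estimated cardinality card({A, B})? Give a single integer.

720

Tables in S: A(120), B(120)
Edges inside S: A-B(d=20)
numerator = 120 * 120 = 14400
denominator = 20 = 20
card(S) = 14400 / 20 = 720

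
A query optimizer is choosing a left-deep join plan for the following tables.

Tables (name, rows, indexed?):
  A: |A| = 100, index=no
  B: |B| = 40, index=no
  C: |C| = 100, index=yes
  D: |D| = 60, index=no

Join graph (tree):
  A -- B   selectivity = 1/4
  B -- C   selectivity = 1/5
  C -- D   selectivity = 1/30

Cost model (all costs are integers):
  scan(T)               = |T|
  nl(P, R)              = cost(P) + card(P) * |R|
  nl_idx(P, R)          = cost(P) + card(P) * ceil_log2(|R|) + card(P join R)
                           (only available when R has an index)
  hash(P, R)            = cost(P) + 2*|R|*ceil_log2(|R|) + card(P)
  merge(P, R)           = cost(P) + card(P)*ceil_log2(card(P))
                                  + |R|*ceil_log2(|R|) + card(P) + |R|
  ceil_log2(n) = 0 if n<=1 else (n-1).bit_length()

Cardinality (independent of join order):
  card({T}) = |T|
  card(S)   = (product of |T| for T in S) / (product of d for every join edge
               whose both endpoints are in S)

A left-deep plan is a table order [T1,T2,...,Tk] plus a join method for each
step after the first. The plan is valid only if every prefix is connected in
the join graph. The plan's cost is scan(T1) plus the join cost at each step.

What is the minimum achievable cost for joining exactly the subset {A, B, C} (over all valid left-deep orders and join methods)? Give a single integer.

Selinger DP over subsets of {A,B,C}:
  {A}: scan cost=100, card=100
  {B}: scan cost=40, card=40
  {C}: scan cost=100, card=100
  {AB}: card=1000; try (B,hash)→680, (A,merge)→1120, (B,merge)→1180, (A,hash)→1480, (A,nl)→4040, (B,nl)→4100; best=680 via (B,hash)
  {BC}: card=800; try (B,hash)→680, (C,merge)→1120, (C,nl_idx)→1120, (B,merge)→1180, (C,hash)→1480, (C,nl)→4040 …(+1); best=680 via (B,hash)
  {ABC}: card=20000; try (A,hash)→2880, (C,hash)→3080, (A,merge)→10280, (C,merge)→12480, (C,nl_idx)→27680, (A,nl)→80680 …(+1); best=2880 via (A,hash)

2880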